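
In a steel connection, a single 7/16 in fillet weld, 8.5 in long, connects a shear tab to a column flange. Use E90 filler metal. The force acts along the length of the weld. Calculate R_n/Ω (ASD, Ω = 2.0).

R_n/Ω ≈ 71 kips

E90XX → F_EXX = 90 ksi.
Effective throat t_e = 0.707 × 0.4375 = 0.3093 in.
Total length L = 8.5 in; A_we = 0.3093 × 8.5 = 2.629 in².
F_nw = 0.6 F_EXX = 0.6 × 90 = 54 ksi.
R_n = 54 × 2.629 = 142 kips; R_n/Ω = 142/2.0 = 70.99 kips.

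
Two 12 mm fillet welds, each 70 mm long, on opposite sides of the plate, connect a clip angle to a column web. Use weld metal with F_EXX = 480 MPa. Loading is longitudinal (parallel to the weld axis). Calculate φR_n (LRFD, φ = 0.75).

Effective throat t_e = 0.707 × 12 = 8.484 mm.
Total length L = 140 mm; A_we = 8.484 × 140 = 1188 mm².
F_nw = 0.6 F_EXX = 0.6 × 480 = 288 MPa.
φR_n = 0.75 × 288 × 1188 × 10⁻³ = 256.6 kN.

φR_n ≈ 257 kN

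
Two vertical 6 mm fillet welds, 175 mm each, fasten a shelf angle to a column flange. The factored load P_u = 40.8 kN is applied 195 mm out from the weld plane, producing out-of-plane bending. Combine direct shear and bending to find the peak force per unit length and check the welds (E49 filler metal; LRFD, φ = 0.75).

f_max ≈ 788 N/mm; adequate

E49XX → F_EXX = 490 MPa.
L_w = 2 × 175 = 350 mm; section modulus (unit throat) S = 2 × L²/6 = 10210 mm².
Direct shear f_v = P/L_w = 40.8×10³/350 = 116.6 N/mm.
Moment M = P × e = 40.8×10³ × 195 = 7956000 N·mm; bending f_b = M/S = 779.4 N/mm.
f_max = √(f_v² + f_b²) = √(116.6² + 779.4²) = 788 N/mm.
φr_n = 0.75 × 0.6 × 490 × (0.707 × 6) = 935.4 N/mm → adequate.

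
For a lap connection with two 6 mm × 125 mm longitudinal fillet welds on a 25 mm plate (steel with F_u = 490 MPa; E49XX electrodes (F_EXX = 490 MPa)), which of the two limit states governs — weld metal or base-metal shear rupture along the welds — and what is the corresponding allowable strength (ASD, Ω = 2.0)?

R_n/Ω ≈ 156 kN (weld metal governs)

t_e = 0.707 × 6 = 4.242 mm; L = 250 mm.
Weld metal: R_n/Ω = (1/2.0) × 0.6 × 490 × 4.242 × 250 × 10⁻³ = 155.9 kN.
Base metal (shear rupture): R_n/Ω = (1/2.0) × 0.6 × 490 × 25 × 250 × 10⁻³ = 918.8 kN.
Governing: weld metal.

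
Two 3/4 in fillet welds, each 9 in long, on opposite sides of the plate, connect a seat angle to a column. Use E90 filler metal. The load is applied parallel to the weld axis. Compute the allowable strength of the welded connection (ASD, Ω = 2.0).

E90XX → F_EXX = 90 ksi.
Effective throat t_e = 0.707 × 0.75 = 0.5302 in.
Total length L = 18 in; A_we = 0.5302 × 18 = 9.544 in².
F_nw = 0.6 F_EXX = 0.6 × 90 = 54 ksi.
R_n = 54 × 9.544 = 515.4 kips; R_n/Ω = 515.4/2.0 = 257.7 kips.

R_n/Ω ≈ 258 kips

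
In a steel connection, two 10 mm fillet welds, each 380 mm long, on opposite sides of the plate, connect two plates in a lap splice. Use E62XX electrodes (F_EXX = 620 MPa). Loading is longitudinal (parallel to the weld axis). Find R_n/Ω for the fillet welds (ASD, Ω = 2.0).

Effective throat t_e = 0.707 × 10 = 7.07 mm.
Total length L = 760 mm; A_we = 7.07 × 760 = 5373 mm².
F_nw = 0.6 F_EXX = 0.6 × 620 = 372 MPa.
R_n = 372 × 5373 × 10⁻³ = 1999 kN; R_n/Ω = 1999/2.0 = 999.4 kN.

R_n/Ω ≈ 999 kN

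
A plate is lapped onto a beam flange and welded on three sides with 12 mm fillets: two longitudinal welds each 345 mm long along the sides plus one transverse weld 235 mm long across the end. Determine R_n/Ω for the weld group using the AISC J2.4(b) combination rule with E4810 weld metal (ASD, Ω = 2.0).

R_n/Ω ≈ 1150 kN

E48XX → F_EXX = 480 MPa.
t_e = 0.707 × 12 = 8.484 mm.
R_nwl = 0.6 × 480 × 8.484 × 690 × 10⁻³ = 1686 kN (longitudinal, 2 welds).
R_nwt = 0.6 × 480 × 8.484 × 235 × 10⁻³ = 574.2 kN (transverse, base value).
(i) R_nwl + R_nwt = 2260 kN; (ii) 0.85 R_nwl + 1.5 R_nwt = 2294 kN.
R_n = max = 2294 kN [governs: (ii)]; R_n/Ω = 1147 kN.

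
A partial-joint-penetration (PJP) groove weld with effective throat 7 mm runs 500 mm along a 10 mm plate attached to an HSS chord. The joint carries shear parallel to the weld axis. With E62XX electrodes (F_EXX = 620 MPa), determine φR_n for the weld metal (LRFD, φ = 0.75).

φR_n ≈ 976 kN

Effective throat (given) t_e = 7 mm.
A_we = 7 × 500 = 3500 mm².
F_nw = 0.6 F_EXX = 372 MPa.
φR_n = 0.75 × 372 × 3500 × 10⁻³ = 976.5 kN.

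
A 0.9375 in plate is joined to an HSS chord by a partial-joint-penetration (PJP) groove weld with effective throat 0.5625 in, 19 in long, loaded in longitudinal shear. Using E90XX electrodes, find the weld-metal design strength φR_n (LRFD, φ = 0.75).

φR_n ≈ 433 kips

E90XX → F_EXX = 90 ksi.
Effective throat (given) t_e = 0.5625 in.
A_we = 0.5625 × 19 = 10.69 in².
F_nw = 0.6 F_EXX = 54 ksi.
φR_n = 0.75 × 54 × 10.69 = 432.8 kips.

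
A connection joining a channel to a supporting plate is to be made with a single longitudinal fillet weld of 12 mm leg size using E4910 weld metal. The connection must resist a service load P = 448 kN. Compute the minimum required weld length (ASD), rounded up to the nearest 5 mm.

E49XX → F_EXX = 490 MPa.
Throat t_e = 0.707 × 12 = 8.484 mm.
r_n/Ω = (0.6 × 490 × 8.484) / 2.0 = 1247 N/mm = 1.247 kN/mm.
L_req = P / (r_n/Ω) = 448 / 1.247 = 359.2 mm total.
Round up → use L = 360 mm.

L = 360 mm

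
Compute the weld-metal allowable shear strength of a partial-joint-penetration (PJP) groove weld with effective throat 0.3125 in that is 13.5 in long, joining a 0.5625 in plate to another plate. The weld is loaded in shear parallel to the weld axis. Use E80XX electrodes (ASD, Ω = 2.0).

E80XX → F_EXX = 80 ksi.
Effective throat (given) t_e = 0.3125 in.
A_we = 0.3125 × 13.5 = 4.219 in².
F_nw = 0.6 F_EXX = 48 ksi.
R_n/Ω = (48 × 4.219) / 2.0 = 101.2 kip.

R_n/Ω ≈ 101 kip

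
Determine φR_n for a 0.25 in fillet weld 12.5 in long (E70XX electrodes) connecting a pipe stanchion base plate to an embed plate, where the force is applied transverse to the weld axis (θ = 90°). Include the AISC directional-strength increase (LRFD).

E70XX → F_EXX = 70 ksi.
t_e = 0.707 × 0.25 = 0.1767 in; A_we = 0.1767 × 12.5 = 2.209 in².
Directional factor: 1.0 + 0.5 sin^1.5(90°) = 1.5.
F_nw = 0.6 × 70 × 1.5 = 63 ksi.
φR_n = 0.75 × 63 × 2.209 = 104.4 kip.

φR_n ≈ 104 kip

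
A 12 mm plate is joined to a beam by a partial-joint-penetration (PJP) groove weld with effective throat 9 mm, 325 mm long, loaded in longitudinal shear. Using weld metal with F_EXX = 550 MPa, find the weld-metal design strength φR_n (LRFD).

Effective throat (given) t_e = 9 mm.
A_we = 9 × 325 = 2925 mm².
F_nw = 0.6 F_EXX = 330 MPa.
φR_n = 0.75 × 330 × 2925 × 10⁻³ = 723.9 kN.

φR_n ≈ 724 kN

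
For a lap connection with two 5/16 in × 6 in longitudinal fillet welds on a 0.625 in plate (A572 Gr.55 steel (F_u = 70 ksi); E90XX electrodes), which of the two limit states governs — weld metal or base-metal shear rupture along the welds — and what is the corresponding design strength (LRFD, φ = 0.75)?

E90XX → F_EXX = 90 ksi.
t_e = 0.707 × 0.3125 = 0.2209 in; L = 12 in.
Weld metal: φR_n = 0.75 × 0.6 × 90 × 0.2209 × 12 = 107.4 kips.
Base metal (shear rupture): φR_n = 0.75 × 0.6 × 70 × 0.625 × 12 = 236.2 kips.
Governing: weld metal.

φR_n ≈ 107 kips (weld metal governs)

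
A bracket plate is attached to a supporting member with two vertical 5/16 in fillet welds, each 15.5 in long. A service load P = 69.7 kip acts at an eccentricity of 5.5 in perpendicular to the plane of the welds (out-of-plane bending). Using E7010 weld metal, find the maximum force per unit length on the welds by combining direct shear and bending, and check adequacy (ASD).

f_max ≈ 5.29 kip/in; NOT adequate

E70XX → F_EXX = 70 ksi.
L_w = 2 × 15.5 = 31 in; section modulus (unit throat) S = 2 × L²/6 = 80.08 in².
Direct shear f_v = P/L_w = 69.7/31 = 2.248 kip/in.
Moment M = P × e = 69.7 × 5.5 = 383.35 kip·in; bending f_b = M/S = 4.787 kip/in.
f_max = √(f_v² + f_b²) = √(2.248² + 4.787²) = 5.289 kip/in.
r_n/Ω = (1/2.0) × 0.6 × 70 × (0.707 × 0.3125) = 4.64 kip/in → NOT adequate.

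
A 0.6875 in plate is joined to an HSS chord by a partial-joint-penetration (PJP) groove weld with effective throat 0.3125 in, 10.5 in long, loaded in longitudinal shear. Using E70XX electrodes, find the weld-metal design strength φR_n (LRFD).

φR_n ≈ 103 kips

E70XX → F_EXX = 70 ksi.
Effective throat (given) t_e = 0.3125 in.
A_we = 0.3125 × 10.5 = 3.281 in².
F_nw = 0.6 F_EXX = 42 ksi.
φR_n = 0.75 × 42 × 3.281 = 103.4 kips.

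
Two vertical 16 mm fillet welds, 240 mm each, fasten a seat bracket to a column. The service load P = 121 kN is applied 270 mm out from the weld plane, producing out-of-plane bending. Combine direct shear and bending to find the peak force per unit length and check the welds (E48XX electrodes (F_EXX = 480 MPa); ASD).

f_max ≈ 1720 N/mm; NOT adequate

L_w = 2 × 240 = 480 mm; section modulus (unit throat) S = 2 × L²/6 = 19200 mm².
Direct shear f_v = P/L_w = 121×10³/480 = 252.1 N/mm.
Moment M = P × e = 121×10³ × 270 = 32670000 N·mm; bending f_b = M/S = 1702 N/mm.
f_max = √(f_v² + f_b²) = √(252.1² + 1702²) = 1720 N/mm.
r_n/Ω = (1/2.0) × 0.6 × 480 × (0.707 × 16) = 1629 N/mm → NOT adequate.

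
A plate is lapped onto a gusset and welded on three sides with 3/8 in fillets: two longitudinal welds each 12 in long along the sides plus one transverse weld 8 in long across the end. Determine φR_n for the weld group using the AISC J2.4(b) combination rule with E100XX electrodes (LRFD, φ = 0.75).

φR_n ≈ 387 kips

E100XX → F_EXX = 100 ksi.
t_e = 0.707 × 0.375 = 0.2651 in.
R_nwl = 0.6 × 100 × 0.2651 × 24 = 381.8 kips (longitudinal, 2 welds).
R_nwt = 0.6 × 100 × 0.2651 × 8 = 127.3 kips (transverse, base value).
(i) R_nwl + R_nwt = 509 kips; (ii) 0.85 R_nwl + 1.5 R_nwt = 515.4 kips.
R_n = max = 515.4 kips [governs: (ii)]; φR_n = 386.6 kips.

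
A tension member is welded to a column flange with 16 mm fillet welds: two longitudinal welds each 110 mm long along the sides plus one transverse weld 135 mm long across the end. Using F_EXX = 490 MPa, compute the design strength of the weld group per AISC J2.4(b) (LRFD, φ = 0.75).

φR_n ≈ 972 kN

t_e = 0.707 × 16 = 11.31 mm.
R_nwl = 0.6 × 490 × 11.31 × 220 × 10⁻³ = 731.7 kN (longitudinal, 2 welds).
R_nwt = 0.6 × 490 × 11.31 × 135 × 10⁻³ = 449 kN (transverse, base value).
(i) R_nwl + R_nwt = 1181 kN; (ii) 0.85 R_nwl + 1.5 R_nwt = 1295 kN.
R_n = max = 1295 kN [governs: (ii)]; φR_n = 971.5 kN.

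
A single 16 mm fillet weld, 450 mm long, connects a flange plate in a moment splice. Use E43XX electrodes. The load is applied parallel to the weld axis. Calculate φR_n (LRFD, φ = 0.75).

E43XX → F_EXX = 430 MPa.
Effective throat t_e = 0.707 × 16 = 11.31 mm.
Total length L = 450 mm; A_we = 11.31 × 450 = 5090 mm².
F_nw = 0.6 F_EXX = 0.6 × 430 = 258 MPa.
φR_n = 0.75 × 258 × 5090 × 10⁻³ = 985 kN.

φR_n ≈ 985 kN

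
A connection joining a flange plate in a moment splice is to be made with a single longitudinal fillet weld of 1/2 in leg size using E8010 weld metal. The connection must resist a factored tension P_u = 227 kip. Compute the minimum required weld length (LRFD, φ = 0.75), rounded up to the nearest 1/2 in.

E80XX → F_EXX = 80 ksi.
Throat t_e = 0.707 × 0.5 = 0.3535 in.
φr_n = 0.75 × 0.6 × 80 × 0.3535 = 12.73 kip/in.
L_req = P_u / φr_n = 227 / 12.73 = 17.84 in total.
Round up → use L = 18 in.

L = 18 in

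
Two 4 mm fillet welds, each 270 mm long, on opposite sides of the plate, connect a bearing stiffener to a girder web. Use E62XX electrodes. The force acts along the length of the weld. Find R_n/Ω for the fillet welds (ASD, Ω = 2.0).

R_n/Ω ≈ 284 kN

E62XX → F_EXX = 620 MPa.
Effective throat t_e = 0.707 × 4 = 2.828 mm.
Total length L = 540 mm; A_we = 2.828 × 540 = 1527 mm².
F_nw = 0.6 F_EXX = 0.6 × 620 = 372 MPa.
R_n = 372 × 1527 × 10⁻³ = 568.1 kN; R_n/Ω = 568.1/2.0 = 284 kN.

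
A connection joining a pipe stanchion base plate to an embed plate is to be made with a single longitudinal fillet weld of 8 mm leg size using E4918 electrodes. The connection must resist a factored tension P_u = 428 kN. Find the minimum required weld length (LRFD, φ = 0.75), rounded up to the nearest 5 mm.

E49XX → F_EXX = 490 MPa.
Throat t_e = 0.707 × 8 = 5.656 mm.
φr_n = 0.75 × 0.6 × 490 × 5.656 × 10⁻³ = 1.247 kN/mm.
L_req = P_u / φr_n = 428 / 1.247 = 343.2 mm total.
Round up → use L = 345 mm.

L = 345 mm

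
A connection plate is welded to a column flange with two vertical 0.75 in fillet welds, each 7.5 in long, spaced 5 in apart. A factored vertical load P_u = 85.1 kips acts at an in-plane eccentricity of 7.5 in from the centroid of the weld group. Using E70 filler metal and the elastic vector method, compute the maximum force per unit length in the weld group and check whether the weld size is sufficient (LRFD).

f_max ≈ 21.2 kip/in; NOT adequate

E70XX → F_EXX = 70 ksi.
Total weld length L_w = 15 in. Treat welds as unit-width lines.
Polar moment about centroid: J = 2[d³/12 + d(b/2)²] = 2[7.5³/12 + 7.5×2.5²] = 164.1 in³.
Direct shear f_v = P/L_w = 85.1 / 15 = 5.673 kip/in (vertical).
Torsion M = P·e = 85.1 × 7.5 = 638.25 kip·in.
Critical point at (x, y) = (2.5, 3.75) from centroid. f_tx = M·y/J = 14.59 kip/in; f_ty = M·x/J = 9.726 kip/in.
Resultant f_max = √[f_tx² + (f_v + f_ty)²] = √[14.59² + (5.673 + 9.726)²] = 21.21 kip/in.
Capacity per unit length: φr_n = 0.75 × 0.6 × 70 × (0.707 × 0.75) = 16.7 kip/in.
21.21 > 16.7 → NOT adequate.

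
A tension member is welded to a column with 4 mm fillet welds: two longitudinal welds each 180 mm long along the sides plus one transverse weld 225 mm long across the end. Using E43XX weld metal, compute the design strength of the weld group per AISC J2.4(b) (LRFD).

φR_n ≈ 352 kN

E43XX → F_EXX = 430 MPa.
t_e = 0.707 × 4 = 2.828 mm.
R_nwl = 0.6 × 430 × 2.828 × 360 × 10⁻³ = 262.7 kN (longitudinal, 2 welds).
R_nwt = 0.6 × 430 × 2.828 × 225 × 10⁻³ = 164.2 kN (transverse, base value).
(i) R_nwl + R_nwt = 426.8 kN; (ii) 0.85 R_nwl + 1.5 R_nwt = 469.5 kN.
R_n = max = 469.5 kN [governs: (ii)]; φR_n = 352.1 kN.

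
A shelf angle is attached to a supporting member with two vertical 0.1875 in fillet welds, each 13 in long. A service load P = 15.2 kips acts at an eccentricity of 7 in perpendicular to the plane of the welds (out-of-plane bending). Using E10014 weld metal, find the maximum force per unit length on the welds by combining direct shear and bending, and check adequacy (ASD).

E100XX → F_EXX = 100 ksi.
L_w = 2 × 13 = 26 in; section modulus (unit throat) S = 2 × L²/6 = 56.33 in².
Direct shear f_v = P/L_w = 15.2/26 = 0.5846 kip/in.
Moment M = P × e = 15.2 × 7 = 106.4 kip·in; bending f_b = M/S = 1.889 kip/in.
f_max = √(f_v² + f_b²) = √(0.5846² + 1.889²) = 1.977 kip/in.
r_n/Ω = (1/2.0) × 0.6 × 100 × (0.707 × 0.1875) = 3.977 kip/in → adequate.

f_max ≈ 1.98 kip/in; adequate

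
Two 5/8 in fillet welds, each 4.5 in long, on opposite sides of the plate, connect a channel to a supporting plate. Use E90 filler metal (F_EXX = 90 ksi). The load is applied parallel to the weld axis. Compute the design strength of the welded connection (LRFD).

Effective throat t_e = 0.707 × 0.625 = 0.4419 in.
Total length L = 9 in; A_we = 0.4419 × 9 = 3.977 in².
F_nw = 0.6 F_EXX = 0.6 × 90 = 54 ksi.
φR_n = 0.75 × 54 × 3.977 = 161.1 kips.

φR_n ≈ 161 kips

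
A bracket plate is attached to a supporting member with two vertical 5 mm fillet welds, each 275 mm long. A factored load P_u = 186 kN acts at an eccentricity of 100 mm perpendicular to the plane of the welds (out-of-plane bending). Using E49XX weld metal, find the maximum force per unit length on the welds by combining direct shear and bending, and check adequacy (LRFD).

f_max ≈ 812 N/mm; NOT adequate

E49XX → F_EXX = 490 MPa.
L_w = 2 × 275 = 550 mm; section modulus (unit throat) S = 2 × L²/6 = 25210 mm².
Direct shear f_v = P/L_w = 186×10³/550 = 338.2 N/mm.
Moment M = P × e = 186×10³ × 100 = 18600000 N·mm; bending f_b = M/S = 737.9 N/mm.
f_max = √(f_v² + f_b²) = √(338.2² + 737.9²) = 811.7 N/mm.
φr_n = 0.75 × 0.6 × 490 × (0.707 × 5) = 779.5 N/mm → NOT adequate.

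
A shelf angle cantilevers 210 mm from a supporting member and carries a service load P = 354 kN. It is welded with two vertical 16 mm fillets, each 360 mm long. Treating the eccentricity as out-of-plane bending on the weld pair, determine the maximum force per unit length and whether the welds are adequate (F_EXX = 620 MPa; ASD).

L_w = 2 × 360 = 720 mm; section modulus (unit throat) S = 2 × L²/6 = 43200 mm².
Direct shear f_v = P/L_w = 354×10³/720 = 491.7 N/mm.
Moment M = P × e = 354×10³ × 210 = 74340000 N·mm; bending f_b = M/S = 1721 N/mm.
f_max = √(f_v² + f_b²) = √(491.7² + 1721²) = 1790 N/mm.
r_n/Ω = (1/2.0) × 0.6 × 620 × (0.707 × 16) = 2104 N/mm → adequate.

f_max ≈ 1790 N/mm; adequate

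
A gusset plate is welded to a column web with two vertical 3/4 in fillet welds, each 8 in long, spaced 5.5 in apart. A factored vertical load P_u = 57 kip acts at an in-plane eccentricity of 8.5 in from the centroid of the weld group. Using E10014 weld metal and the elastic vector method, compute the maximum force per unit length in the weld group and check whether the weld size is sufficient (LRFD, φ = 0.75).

E100XX → F_EXX = 100 ksi.
Total weld length L_w = 16 in. Treat welds as unit-width lines.
Polar moment about centroid: J = 2[d³/12 + d(b/2)²] = 2[8³/12 + 8×2.75²] = 206.3 in³.
Direct shear f_v = P/L_w = 57 / 16 = 3.562 kip/in (vertical).
Torsion M = P·e = 57 × 8.5 = 484.5 kip·in.
Critical point at (x, y) = (2.75, 4) from centroid. f_tx = M·y/J = 9.393 kip/in; f_ty = M·x/J = 6.457 kip/in.
Resultant f_max = √[f_tx² + (f_v + f_ty)²] = √[9.393² + (3.562 + 6.457)²] = 13.73 kip/in.
Capacity per unit length: φr_n = 0.75 × 0.6 × 100 × (0.707 × 0.75) = 23.86 kip/in.
13.73 ≤ 23.86 → adequate.

f_max ≈ 13.7 kip/in; adequate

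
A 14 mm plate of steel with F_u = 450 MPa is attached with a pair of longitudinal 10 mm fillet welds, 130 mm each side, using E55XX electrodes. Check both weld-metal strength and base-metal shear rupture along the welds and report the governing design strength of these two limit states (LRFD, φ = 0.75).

φR_n ≈ 455 kN (weld metal governs)

E55XX → F_EXX = 550 MPa.
t_e = 0.707 × 10 = 7.07 mm; L = 260 mm.
Weld metal: φR_n = 0.75 × 0.6 × 550 × 7.07 × 260 × 10⁻³ = 455 kN.
Base metal (shear rupture): φR_n = 0.75 × 0.6 × 450 × 14 × 260 × 10⁻³ = 737.1 kN.
Governing: weld metal.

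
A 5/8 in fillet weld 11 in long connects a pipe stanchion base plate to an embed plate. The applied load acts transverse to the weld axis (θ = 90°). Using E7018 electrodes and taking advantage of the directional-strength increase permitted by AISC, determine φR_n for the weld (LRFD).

E70XX → F_EXX = 70 ksi.
t_e = 0.707 × 0.625 = 0.4419 in; A_we = 0.4419 × 11 = 4.861 in².
Directional factor: 1.0 + 0.5 sin^1.5(90°) = 1.5.
F_nw = 0.6 × 70 × 1.5 = 63 ksi.
φR_n = 0.75 × 63 × 4.861 = 229.7 kip.

φR_n ≈ 230 kip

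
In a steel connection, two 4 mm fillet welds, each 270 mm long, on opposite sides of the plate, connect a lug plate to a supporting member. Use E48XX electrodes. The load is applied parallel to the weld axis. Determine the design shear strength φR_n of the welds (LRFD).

E48XX → F_EXX = 480 MPa.
Effective throat t_e = 0.707 × 4 = 2.828 mm.
Total length L = 540 mm; A_we = 2.828 × 540 = 1527 mm².
F_nw = 0.6 F_EXX = 0.6 × 480 = 288 MPa.
φR_n = 0.75 × 288 × 1527 × 10⁻³ = 329.9 kN.

φR_n ≈ 330 kN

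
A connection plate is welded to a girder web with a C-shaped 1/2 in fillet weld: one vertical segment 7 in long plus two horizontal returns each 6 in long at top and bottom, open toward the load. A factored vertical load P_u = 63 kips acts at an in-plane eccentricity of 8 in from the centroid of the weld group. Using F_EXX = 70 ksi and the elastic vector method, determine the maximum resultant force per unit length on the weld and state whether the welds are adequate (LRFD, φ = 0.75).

f_max ≈ 13.5 kip/in; NOT adequate

Total weld length L_w = 19 in. Treat welds as unit-width lines.
Centroid: x̄ = 2×6×3 / 19 = 1.895 in from the vertical weld.
Polar moment about centroid: J = I_x + I_y = [7³/12 + 2×6×3.5²] + [7×1.895² + 2(6³/12 + 6×1.105²)] = 251.4 in³.
Direct shear f_v = P/L_w = 63 / 19 = 3.316 kip/in (vertical).
Torsion M = P·e = 63 × 8 = 504 kip·in.
Critical point at (x, y) = (4.105, 3.5) from centroid. f_tx = M·y/J = 7.017 kip/in; f_ty = M·x/J = 8.231 kip/in.
Resultant f_max = √[f_tx² + (f_v + f_ty)²] = √[7.017² + (3.316 + 8.231)²] = 13.51 kip/in.
Capacity per unit length: φr_n = 0.75 × 0.6 × 70 × (0.707 × 0.5) = 11.14 kip/in.
13.51 > 11.14 → NOT adequate.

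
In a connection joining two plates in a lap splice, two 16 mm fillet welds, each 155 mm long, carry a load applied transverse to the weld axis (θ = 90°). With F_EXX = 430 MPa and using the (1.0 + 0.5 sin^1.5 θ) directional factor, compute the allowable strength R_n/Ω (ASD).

t_e = 0.707 × 16 = 11.31 mm; A_we = 11.31 × 310 = 3507 mm².
Directional factor: 1.0 + 0.5 sin^1.5(90°) = 1.5.
F_nw = 0.6 × 430 × 1.5 = 387 MPa.
R_n/Ω = (387 × 3507) / 2.0 × 10⁻³ = 678.6 kN.

R_n/Ω ≈ 679 kN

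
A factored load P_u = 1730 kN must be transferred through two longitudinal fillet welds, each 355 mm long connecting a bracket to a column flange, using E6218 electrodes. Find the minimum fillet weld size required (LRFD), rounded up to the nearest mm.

w = 13 mm

E62XX → F_EXX = 620 MPa.
Total weld length L = 710 mm.
Required throat t_e = P_u / (φ × 0.6 F_EXX × L) = 1730 / (0.75 × 0.6 × 620 × 710 × 10⁻³) = 8.733 mm.
Required leg w = t_e / 0.707 = 12.35 mm → use 13 mm.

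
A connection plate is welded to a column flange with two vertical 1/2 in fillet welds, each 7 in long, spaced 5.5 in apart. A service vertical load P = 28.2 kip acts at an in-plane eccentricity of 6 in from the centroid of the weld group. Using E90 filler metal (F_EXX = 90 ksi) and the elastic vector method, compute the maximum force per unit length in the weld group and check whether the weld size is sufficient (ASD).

Total weld length L_w = 14 in. Treat welds as unit-width lines.
Polar moment about centroid: J = 2[d³/12 + d(b/2)²] = 2[7³/12 + 7×2.75²] = 163 in³.
Direct shear f_v = P/L_w = 28.2 / 14 = 2.014 kip/in (vertical).
Torsion M = P·e = 28.2 × 6 = 169.2 kip·in.
Critical point at (x, y) = (2.75, 3.5) from centroid. f_tx = M·y/J = 3.632 kip/in; f_ty = M·x/J = 2.854 kip/in.
Resultant f_max = √[f_tx² + (f_v + f_ty)²] = √[3.632² + (2.014 + 2.854)²] = 6.074 kip/in.
Capacity per unit length: r_n/Ω = (1/2.0) × 0.6 × 90 × (0.707 × 0.5) = 9.544 kip/in.
6.074 ≤ 9.544 → adequate.

f_max ≈ 6.07 kip/in; adequate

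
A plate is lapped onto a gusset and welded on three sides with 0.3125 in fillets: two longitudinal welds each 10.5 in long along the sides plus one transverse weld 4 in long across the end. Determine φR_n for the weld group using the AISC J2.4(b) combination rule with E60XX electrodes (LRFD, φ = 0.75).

φR_n ≈ 149 kip

E60XX → F_EXX = 60 ksi.
t_e = 0.707 × 0.3125 = 0.2209 in.
R_nwl = 0.6 × 60 × 0.2209 × 21 = 167 kip (longitudinal, 2 welds).
R_nwt = 0.6 × 60 × 0.2209 × 4 = 31.81 kip (transverse, base value).
(i) R_nwl + R_nwt = 198.8 kip; (ii) 0.85 R_nwl + 1.5 R_nwt = 189.7 kip.
R_n = max = 198.8 kip [governs: (i)]; φR_n = 149.1 kip.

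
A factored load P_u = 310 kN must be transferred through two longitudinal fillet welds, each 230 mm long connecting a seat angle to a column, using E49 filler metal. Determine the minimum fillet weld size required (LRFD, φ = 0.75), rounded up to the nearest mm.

E49XX → F_EXX = 490 MPa.
Total weld length L = 460 mm.
Required throat t_e = P_u / (φ × 0.6 F_EXX × L) = 310 / (0.75 × 0.6 × 490 × 460 × 10⁻³) = 3.056 mm.
Required leg w = t_e / 0.707 = 4.323 mm → use 5 mm.

w = 5 mm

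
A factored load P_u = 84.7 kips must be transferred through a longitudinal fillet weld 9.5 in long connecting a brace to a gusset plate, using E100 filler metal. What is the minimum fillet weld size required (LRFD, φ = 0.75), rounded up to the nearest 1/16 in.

w = 5/16 in

E100XX → F_EXX = 100 ksi.
Total weld length L = 9.5 in.
Required throat t_e = P_u / (φ × 0.6 F_EXX × L) = 84.7 / (0.75 × 0.6 × 100 × 9.5) = 0.1981 in.
Required leg w = t_e / 0.707 = 0.2802 in → use 5/16 in.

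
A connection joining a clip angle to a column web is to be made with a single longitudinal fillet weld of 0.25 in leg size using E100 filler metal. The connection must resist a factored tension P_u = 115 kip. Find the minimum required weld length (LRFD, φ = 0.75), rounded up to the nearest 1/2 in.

L = 14.5 in

E100XX → F_EXX = 100 ksi.
Throat t_e = 0.707 × 0.25 = 0.1767 in.
φr_n = 0.75 × 0.6 × 100 × 0.1767 = 7.954 kip/in.
L_req = P_u / φr_n = 115 / 7.954 = 14.46 in total.
Round up → use L = 14.5 in.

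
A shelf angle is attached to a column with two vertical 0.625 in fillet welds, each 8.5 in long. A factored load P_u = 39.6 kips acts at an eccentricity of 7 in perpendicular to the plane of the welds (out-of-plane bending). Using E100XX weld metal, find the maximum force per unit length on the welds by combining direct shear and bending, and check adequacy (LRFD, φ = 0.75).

f_max ≈ 11.7 kip/in; adequate

E100XX → F_EXX = 100 ksi.
L_w = 2 × 8.5 = 17 in; section modulus (unit throat) S = 2 × L²/6 = 24.08 in².
Direct shear f_v = P/L_w = 39.6/17 = 2.329 kip/in.
Moment M = P × e = 39.6 × 7 = 277.2 kip·in; bending f_b = M/S = 11.51 kip/in.
f_max = √(f_v² + f_b²) = √(2.329² + 11.51²) = 11.74 kip/in.
φr_n = 0.75 × 0.6 × 100 × (0.707 × 0.625) = 19.88 kip/in → adequate.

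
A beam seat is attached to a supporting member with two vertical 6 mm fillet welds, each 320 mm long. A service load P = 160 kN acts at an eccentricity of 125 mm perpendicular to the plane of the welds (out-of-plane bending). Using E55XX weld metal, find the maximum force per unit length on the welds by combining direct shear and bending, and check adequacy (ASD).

f_max ≈ 637 N/mm; adequate

E55XX → F_EXX = 550 MPa.
L_w = 2 × 320 = 640 mm; section modulus (unit throat) S = 2 × L²/6 = 34130 mm².
Direct shear f_v = P/L_w = 160×10³/640 = 250 N/mm.
Moment M = P × e = 160×10³ × 125 = 20000000 N·mm; bending f_b = M/S = 585.9 N/mm.
f_max = √(f_v² + f_b²) = √(250² + 585.9²) = 637 N/mm.
r_n/Ω = (1/2.0) × 0.6 × 550 × (0.707 × 6) = 699.9 N/mm → adequate.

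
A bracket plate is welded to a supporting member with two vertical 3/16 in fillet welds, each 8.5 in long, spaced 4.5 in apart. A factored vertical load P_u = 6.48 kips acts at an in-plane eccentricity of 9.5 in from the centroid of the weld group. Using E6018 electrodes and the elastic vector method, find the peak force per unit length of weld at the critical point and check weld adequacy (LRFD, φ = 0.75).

E60XX → F_EXX = 60 ksi.
Total weld length L_w = 17 in. Treat welds as unit-width lines.
Polar moment about centroid: J = 2[d³/12 + d(b/2)²] = 2[8.5³/12 + 8.5×2.25²] = 188.4 in³.
Direct shear f_v = P/L_w = 6.48 / 17 = 0.3812 kip/in (vertical).
Torsion M = P·e = 6.48 × 9.5 = 61.56 kip·in.
Critical point at (x, y) = (2.25, 4.25) from centroid. f_tx = M·y/J = 1.389 kip/in; f_ty = M·x/J = 0.7351 kip/in.
Resultant f_max = √[f_tx² + (f_v + f_ty)²] = √[1.389² + (0.3812 + 0.7351)²] = 1.782 kip/in.
Capacity per unit length: φr_n = 0.75 × 0.6 × 60 × (0.707 × 0.1875) = 3.579 kip/in.
1.782 ≤ 3.579 → adequate.

f_max ≈ 1.78 kip/in; adequate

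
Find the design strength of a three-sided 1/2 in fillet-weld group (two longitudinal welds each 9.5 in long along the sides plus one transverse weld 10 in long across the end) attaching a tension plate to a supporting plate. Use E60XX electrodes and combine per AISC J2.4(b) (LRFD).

E60XX → F_EXX = 60 ksi.
t_e = 0.707 × 0.5 = 0.3535 in.
R_nwl = 0.6 × 60 × 0.3535 × 19 = 241.8 kip (longitudinal, 2 welds).
R_nwt = 0.6 × 60 × 0.3535 × 10 = 127.3 kip (transverse, base value).
(i) R_nwl + R_nwt = 369.1 kip; (ii) 0.85 R_nwl + 1.5 R_nwt = 396.4 kip.
R_n = max = 396.4 kip [governs: (ii)]; φR_n = 297.3 kip.

φR_n ≈ 297 kip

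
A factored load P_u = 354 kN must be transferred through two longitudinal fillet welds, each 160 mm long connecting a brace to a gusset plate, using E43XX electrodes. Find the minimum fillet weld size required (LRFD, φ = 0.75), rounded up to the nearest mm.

E43XX → F_EXX = 430 MPa.
Total weld length L = 320 mm.
Required throat t_e = P_u / (φ × 0.6 F_EXX × L) = 354 / (0.75 × 0.6 × 430 × 320 × 10⁻³) = 5.717 mm.
Required leg w = t_e / 0.707 = 8.086 mm → use 9 mm.

w = 9 mm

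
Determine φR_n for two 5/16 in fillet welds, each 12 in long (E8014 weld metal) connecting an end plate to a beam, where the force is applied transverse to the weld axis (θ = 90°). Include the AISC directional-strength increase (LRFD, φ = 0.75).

E80XX → F_EXX = 80 ksi.
t_e = 0.707 × 0.3125 = 0.2209 in; A_we = 0.2209 × 24 = 5.302 in².
Directional factor: 1.0 + 0.5 sin^1.5(90°) = 1.5.
F_nw = 0.6 × 80 × 1.5 = 72 ksi.
φR_n = 0.75 × 72 × 5.302 = 286.3 kip.

φR_n ≈ 286 kip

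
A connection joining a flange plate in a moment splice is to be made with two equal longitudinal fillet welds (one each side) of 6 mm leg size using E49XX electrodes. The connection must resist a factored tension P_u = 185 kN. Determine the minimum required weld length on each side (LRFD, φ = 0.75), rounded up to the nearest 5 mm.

E49XX → F_EXX = 490 MPa.
Throat t_e = 0.707 × 6 = 4.242 mm.
φr_n = 0.75 × 0.6 × 490 × 4.242 × 10⁻³ = 0.9354 kN/mm.
L_req = P_u / φr_n = 185 / 0.9354 = 197.8 mm total.
Per side: 197.8 / 2 = 98.89 mm.
Round up → use L = 100 mm on each side.

L = 100 mm on each side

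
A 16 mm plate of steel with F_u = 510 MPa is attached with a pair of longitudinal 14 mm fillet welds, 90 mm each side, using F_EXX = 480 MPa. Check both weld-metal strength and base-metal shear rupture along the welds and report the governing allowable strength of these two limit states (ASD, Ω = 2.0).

R_n/Ω ≈ 257 kN (weld metal governs)

t_e = 0.707 × 14 = 9.898 mm; L = 180 mm.
Weld metal: R_n/Ω = (1/2.0) × 0.6 × 480 × 9.898 × 180 × 10⁻³ = 256.6 kN.
Base metal (shear rupture): R_n/Ω = (1/2.0) × 0.6 × 510 × 16 × 180 × 10⁻³ = 440.6 kN.
Governing: weld metal.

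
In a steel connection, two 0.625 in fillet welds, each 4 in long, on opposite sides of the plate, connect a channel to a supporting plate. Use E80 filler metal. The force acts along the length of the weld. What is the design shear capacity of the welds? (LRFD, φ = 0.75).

E80XX → F_EXX = 80 ksi.
Effective throat t_e = 0.707 × 0.625 = 0.4419 in.
Total length L = 8 in; A_we = 0.4419 × 8 = 3.535 in².
F_nw = 0.6 F_EXX = 0.6 × 80 = 48 ksi.
φR_n = 0.75 × 48 × 3.535 = 127.3 kip.

φR_n ≈ 127 kip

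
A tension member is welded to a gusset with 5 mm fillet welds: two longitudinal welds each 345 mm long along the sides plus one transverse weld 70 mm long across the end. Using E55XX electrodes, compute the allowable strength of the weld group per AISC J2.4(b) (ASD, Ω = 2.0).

R_n/Ω ≈ 443 kN

E55XX → F_EXX = 550 MPa.
t_e = 0.707 × 5 = 3.535 mm.
R_nwl = 0.6 × 550 × 3.535 × 690 × 10⁻³ = 804.9 kN (longitudinal, 2 welds).
R_nwt = 0.6 × 550 × 3.535 × 70 × 10⁻³ = 81.66 kN (transverse, base value).
(i) R_nwl + R_nwt = 886.6 kN; (ii) 0.85 R_nwl + 1.5 R_nwt = 806.7 kN.
R_n = max = 886.6 kN [governs: (i)]; R_n/Ω = 443.3 kN.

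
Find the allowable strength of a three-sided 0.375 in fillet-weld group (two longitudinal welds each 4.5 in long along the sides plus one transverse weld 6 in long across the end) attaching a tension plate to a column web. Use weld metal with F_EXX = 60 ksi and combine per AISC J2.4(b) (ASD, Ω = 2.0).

t_e = 0.707 × 0.375 = 0.2651 in.
R_nwl = 0.6 × 60 × 0.2651 × 9 = 85.9 kip (longitudinal, 2 welds).
R_nwt = 0.6 × 60 × 0.2651 × 6 = 57.27 kip (transverse, base value).
(i) R_nwl + R_nwt = 143.2 kip; (ii) 0.85 R_nwl + 1.5 R_nwt = 158.9 kip.
R_n = max = 158.9 kip [governs: (ii)]; R_n/Ω = 79.46 kip.

R_n/Ω ≈ 79.5 kip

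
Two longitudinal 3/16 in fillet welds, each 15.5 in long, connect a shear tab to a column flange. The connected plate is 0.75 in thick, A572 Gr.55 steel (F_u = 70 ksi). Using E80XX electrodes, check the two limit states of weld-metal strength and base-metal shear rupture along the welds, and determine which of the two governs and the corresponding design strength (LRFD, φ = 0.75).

φR_n ≈ 148 kips (weld metal governs)

E80XX → F_EXX = 80 ksi.
t_e = 0.707 × 0.1875 = 0.1326 in; L = 31 in.
Weld metal: φR_n = 0.75 × 0.6 × 80 × 0.1326 × 31 = 147.9 kips.
Base metal (shear rupture): φR_n = 0.75 × 0.6 × 70 × 0.75 × 31 = 732.4 kips.
Governing: weld metal.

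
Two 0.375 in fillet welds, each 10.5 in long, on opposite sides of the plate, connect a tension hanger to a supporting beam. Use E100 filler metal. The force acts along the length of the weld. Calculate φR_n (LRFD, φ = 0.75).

E100XX → F_EXX = 100 ksi.
Effective throat t_e = 0.707 × 0.375 = 0.2651 in.
Total length L = 21 in; A_we = 0.2651 × 21 = 5.568 in².
F_nw = 0.6 F_EXX = 0.6 × 100 = 60 ksi.
φR_n = 0.75 × 60 × 5.568 = 250.5 kip.

φR_n ≈ 251 kip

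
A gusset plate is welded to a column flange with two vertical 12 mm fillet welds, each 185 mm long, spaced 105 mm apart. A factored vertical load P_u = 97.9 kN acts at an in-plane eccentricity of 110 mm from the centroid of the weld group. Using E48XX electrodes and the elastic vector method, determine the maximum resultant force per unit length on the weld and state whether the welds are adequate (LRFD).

E48XX → F_EXX = 480 MPa.
Total weld length L_w = 370 mm. Treat welds as unit-width lines.
Polar moment about centroid: J = 2[d³/12 + d(b/2)²] = 2[185³/12 + 185×52.5²] = 2075000 mm³.
Direct shear f_v = P/L_w = 97.9×10³ / 370 = 264.6 N/mm (vertical).
Torsion M = P·e = 97.9×10³ × 110 = 10769000 N·mm.
Critical point at (x, y) = (52.5, 92.5) from centroid. f_tx = M·y/J = 480 N/mm; f_ty = M·x/J = 272.5 N/mm.
Resultant f_max = √[f_tx² + (f_v + f_ty)²] = √[480² + (264.6 + 272.5)²] = 720.3 N/mm.
Capacity per unit length: φr_n = 0.75 × 0.6 × 480 × (0.707 × 12) = 1833 N/mm.
720.3 ≤ 1833 → adequate.

f_max ≈ 720 N/mm; adequate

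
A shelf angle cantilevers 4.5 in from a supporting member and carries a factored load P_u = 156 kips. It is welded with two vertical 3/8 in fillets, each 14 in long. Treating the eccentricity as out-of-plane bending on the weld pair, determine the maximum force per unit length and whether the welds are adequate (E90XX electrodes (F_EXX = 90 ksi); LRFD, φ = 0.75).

f_max ≈ 12.1 kip/in; NOT adequate

L_w = 2 × 14 = 28 in; section modulus (unit throat) S = 2 × L²/6 = 65.33 in².
Direct shear f_v = P/L_w = 156/28 = 5.571 kip/in.
Moment M = P × e = 156 × 4.5 = 702 kip·in; bending f_b = M/S = 10.74 kip/in.
f_max = √(f_v² + f_b²) = √(5.571² + 10.74²) = 12.1 kip/in.
φr_n = 0.75 × 0.6 × 90 × (0.707 × 0.375) = 10.74 kip/in → NOT adequate.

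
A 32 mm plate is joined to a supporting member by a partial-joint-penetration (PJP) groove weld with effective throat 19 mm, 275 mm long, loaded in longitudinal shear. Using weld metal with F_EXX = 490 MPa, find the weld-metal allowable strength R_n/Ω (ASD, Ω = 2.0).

R_n/Ω ≈ 768 kN

Effective throat (given) t_e = 19 mm.
A_we = 19 × 275 = 5225 mm².
F_nw = 0.6 F_EXX = 294 MPa.
R_n/Ω = (294 × 5225) / 2.0 × 10⁻³ = 768.1 kN.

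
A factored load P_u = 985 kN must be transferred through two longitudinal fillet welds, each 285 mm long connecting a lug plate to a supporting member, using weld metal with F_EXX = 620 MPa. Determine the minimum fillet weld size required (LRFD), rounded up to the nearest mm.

w = 9 mm

Total weld length L = 570 mm.
Required throat t_e = P_u / (φ × 0.6 F_EXX × L) = 985 / (0.75 × 0.6 × 620 × 570 × 10⁻³) = 6.194 mm.
Required leg w = t_e / 0.707 = 8.761 mm → use 9 mm.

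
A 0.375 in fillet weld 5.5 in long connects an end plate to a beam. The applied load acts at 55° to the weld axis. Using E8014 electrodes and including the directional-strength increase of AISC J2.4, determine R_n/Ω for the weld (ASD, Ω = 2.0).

R_n/Ω ≈ 48 kips

E80XX → F_EXX = 80 ksi.
t_e = 0.707 × 0.375 = 0.2651 in; A_we = 0.2651 × 5.5 = 1.458 in².
Directional factor: 1.0 + 0.5 sin^1.5(55°) = 1.371.
F_nw = 0.6 × 80 × 1.371 = 65.79 ksi.
R_n/Ω = (65.79 × 1.458) / 2.0 = 47.97 kips.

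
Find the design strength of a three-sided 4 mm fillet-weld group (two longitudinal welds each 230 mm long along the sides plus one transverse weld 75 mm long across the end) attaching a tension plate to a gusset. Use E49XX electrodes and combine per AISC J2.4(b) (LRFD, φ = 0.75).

φR_n ≈ 334 kN

E49XX → F_EXX = 490 MPa.
t_e = 0.707 × 4 = 2.828 mm.
R_nwl = 0.6 × 490 × 2.828 × 460 × 10⁻³ = 382.5 kN (longitudinal, 2 welds).
R_nwt = 0.6 × 490 × 2.828 × 75 × 10⁻³ = 62.36 kN (transverse, base value).
(i) R_nwl + R_nwt = 444.8 kN; (ii) 0.85 R_nwl + 1.5 R_nwt = 418.6 kN.
R_n = max = 444.8 kN [governs: (i)]; φR_n = 333.6 kN.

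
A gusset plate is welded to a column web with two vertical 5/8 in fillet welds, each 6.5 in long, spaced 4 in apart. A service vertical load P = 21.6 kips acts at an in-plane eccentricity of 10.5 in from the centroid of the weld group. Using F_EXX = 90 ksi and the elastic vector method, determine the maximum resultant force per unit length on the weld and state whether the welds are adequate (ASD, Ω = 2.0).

f_max ≈ 9.83 kip/in; adequate

Total weld length L_w = 13 in. Treat welds as unit-width lines.
Polar moment about centroid: J = 2[d³/12 + d(b/2)²] = 2[6.5³/12 + 6.5×2²] = 97.77 in³.
Direct shear f_v = P/L_w = 21.6 / 13 = 1.662 kip/in (vertical).
Torsion M = P·e = 21.6 × 10.5 = 226.8 kip·in.
Critical point at (x, y) = (2, 3.25) from centroid. f_tx = M·y/J = 7.539 kip/in; f_ty = M·x/J = 4.639 kip/in.
Resultant f_max = √[f_tx² + (f_v + f_ty)²] = √[7.539² + (1.662 + 4.639)²] = 9.825 kip/in.
Capacity per unit length: r_n/Ω = (1/2.0) × 0.6 × 90 × (0.707 × 0.625) = 11.93 kip/in.
9.825 ≤ 11.93 → adequate.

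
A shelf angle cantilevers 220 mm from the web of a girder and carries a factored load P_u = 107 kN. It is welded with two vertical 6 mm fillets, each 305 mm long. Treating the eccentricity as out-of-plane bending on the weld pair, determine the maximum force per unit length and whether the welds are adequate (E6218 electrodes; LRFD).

E62XX → F_EXX = 620 MPa.
L_w = 2 × 305 = 610 mm; section modulus (unit throat) S = 2 × L²/6 = 31010 mm².
Direct shear f_v = P/L_w = 107×10³/610 = 175.4 N/mm.
Moment M = P × e = 107×10³ × 220 = 23540000 N·mm; bending f_b = M/S = 759.2 N/mm.
f_max = √(f_v² + f_b²) = √(175.4² + 759.2²) = 779.2 N/mm.
φr_n = 0.75 × 0.6 × 620 × (0.707 × 6) = 1184 N/mm → adequate.

f_max ≈ 779 N/mm; adequate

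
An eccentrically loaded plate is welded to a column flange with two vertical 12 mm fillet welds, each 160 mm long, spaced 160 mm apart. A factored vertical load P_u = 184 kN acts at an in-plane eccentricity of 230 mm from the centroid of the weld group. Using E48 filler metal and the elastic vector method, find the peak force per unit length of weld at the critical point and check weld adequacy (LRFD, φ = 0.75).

E48XX → F_EXX = 480 MPa.
Total weld length L_w = 320 mm. Treat welds as unit-width lines.
Polar moment about centroid: J = 2[d³/12 + d(b/2)²] = 2[160³/12 + 160×80²] = 2731000 mm³.
Direct shear f_v = P/L_w = 184×10³ / 320 = 575 N/mm (vertical).
Torsion M = P·e = 184×10³ × 230 = 42320000 N·mm.
Critical point at (x, y) = (80, 80) from centroid. f_tx = M·y/J = 1240 N/mm; f_ty = M·x/J = 1240 N/mm.
Resultant f_max = √[f_tx² + (f_v + f_ty)²] = √[1240² + (575 + 1240)²] = 2198 N/mm.
Capacity per unit length: φr_n = 0.75 × 0.6 × 480 × (0.707 × 12) = 1833 N/mm.
2198 > 1833 → NOT adequate.

f_max ≈ 2200 N/mm; NOT adequate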